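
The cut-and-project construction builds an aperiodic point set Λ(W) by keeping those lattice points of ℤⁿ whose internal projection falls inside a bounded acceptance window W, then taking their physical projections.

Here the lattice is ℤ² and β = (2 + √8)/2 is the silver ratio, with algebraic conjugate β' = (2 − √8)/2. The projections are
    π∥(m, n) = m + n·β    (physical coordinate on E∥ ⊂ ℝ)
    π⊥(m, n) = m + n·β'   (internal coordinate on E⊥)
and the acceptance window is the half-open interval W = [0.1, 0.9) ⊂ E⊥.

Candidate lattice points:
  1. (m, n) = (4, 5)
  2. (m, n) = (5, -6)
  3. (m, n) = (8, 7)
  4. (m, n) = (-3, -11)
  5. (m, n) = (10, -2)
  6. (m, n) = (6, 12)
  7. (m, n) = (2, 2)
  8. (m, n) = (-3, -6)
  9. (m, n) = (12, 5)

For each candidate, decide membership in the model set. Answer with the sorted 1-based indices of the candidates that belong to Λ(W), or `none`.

β' = (2−√8)/2 ≈ -0.414214.
candidate 1: (m,n)=(4,5) → π∥ = 4+5·β ≈ 16.071068, π⊥ = 4+5·β' ≈ 1.928932 ∉ [0.1, 0.9) ⇒ out
candidate 2: (m,n)=(5,-6) → π∥ = 5-6·β ≈ -9.485281, π⊥ = 5-6·β' ≈ 7.485281 ∉ [0.1, 0.9) ⇒ out
candidate 3: (m,n)=(8,7) → π∥ = 8+7·β ≈ 24.899495, π⊥ = 8+7·β' ≈ 5.100505 ∉ [0.1, 0.9) ⇒ out
candidate 4: (m,n)=(-3,-11) → π∥ = -3-11·β ≈ -29.556349, π⊥ = -3-11·β' ≈ 1.556349 ∉ [0.1, 0.9) ⇒ out
candidate 5: (m,n)=(10,-2) → π∥ = 10-2·β ≈ 5.171573, π⊥ = 10-2·β' ≈ 10.828427 ∉ [0.1, 0.9) ⇒ out
candidate 6: (m,n)=(6,12) → π∥ = 6+12·β ≈ 34.970563, π⊥ = 6+12·β' ≈ 1.029437 ∉ [0.1, 0.9) ⇒ out
candidate 7: (m,n)=(2,2) → π∥ = 2+2·β ≈ 6.828427, π⊥ = 2+2·β' ≈ 1.171573 ∉ [0.1, 0.9) ⇒ out
candidate 8: (m,n)=(-3,-6) → π∥ = -3-6·β ≈ -17.485281, π⊥ = -3-6·β' ≈ -0.514719 ∉ [0.1, 0.9) ⇒ out
candidate 9: (m,n)=(12,5) → π∥ = 12+5·β ≈ 24.071068, π⊥ = 12+5·β' ≈ 9.928932 ∉ [0.1, 0.9) ⇒ out

none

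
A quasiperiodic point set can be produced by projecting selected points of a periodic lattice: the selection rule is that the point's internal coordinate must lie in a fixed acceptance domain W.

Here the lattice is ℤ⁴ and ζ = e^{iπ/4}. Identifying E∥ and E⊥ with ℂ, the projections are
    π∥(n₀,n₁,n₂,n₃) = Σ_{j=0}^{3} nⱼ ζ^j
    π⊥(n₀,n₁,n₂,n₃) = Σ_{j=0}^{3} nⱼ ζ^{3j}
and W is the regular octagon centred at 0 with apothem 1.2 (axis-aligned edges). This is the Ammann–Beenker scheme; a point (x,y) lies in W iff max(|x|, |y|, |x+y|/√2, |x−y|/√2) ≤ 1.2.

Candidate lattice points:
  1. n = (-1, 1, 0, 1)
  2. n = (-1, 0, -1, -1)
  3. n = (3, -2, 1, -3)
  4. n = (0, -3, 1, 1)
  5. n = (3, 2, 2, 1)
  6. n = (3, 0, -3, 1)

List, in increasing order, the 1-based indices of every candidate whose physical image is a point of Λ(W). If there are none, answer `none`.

none

π⊥(n) = n₀ + n₁ζ³ + n₂ζ⁶ + n₃ζ⁹ where ζ = e^{iπ/4}.
#1 (-1, 1, 0, 1): internal (-1.0000, 1.4142); octagon support 1.7071 vs apothem 1.2 → ∉ W
#2 (-1, 0, -1, -1): internal (-1.7071, 0.2929); octagon support 1.7071 vs apothem 1.2 → ∉ W
#3 (3, -2, 1, -3): internal (2.2929, -4.5355); octagon support 4.8284 vs apothem 1.2 → ∉ W
#4 (0, -3, 1, 1): internal (2.8284, -2.4142); octagon support 3.7071 vs apothem 1.2 → ∉ W
#5 (3, 2, 2, 1): internal (2.2929, 0.1213); octagon support 2.2929 vs apothem 1.2 → ∉ W
#6 (3, 0, -3, 1): internal (3.7071, 3.7071); octagon support 5.2426 vs apothem 1.2 → ∉ W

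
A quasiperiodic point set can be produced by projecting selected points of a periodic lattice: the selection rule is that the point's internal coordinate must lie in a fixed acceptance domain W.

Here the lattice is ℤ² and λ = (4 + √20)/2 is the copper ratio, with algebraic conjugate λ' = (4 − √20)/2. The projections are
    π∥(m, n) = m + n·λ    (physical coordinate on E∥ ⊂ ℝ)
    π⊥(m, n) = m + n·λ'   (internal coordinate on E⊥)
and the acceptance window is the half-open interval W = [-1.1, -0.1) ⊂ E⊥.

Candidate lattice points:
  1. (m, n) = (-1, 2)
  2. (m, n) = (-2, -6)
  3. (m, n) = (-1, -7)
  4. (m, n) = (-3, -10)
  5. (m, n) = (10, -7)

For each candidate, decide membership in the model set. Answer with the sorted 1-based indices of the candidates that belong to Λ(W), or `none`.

λ' = (4−√20)/2 ≈ -0.23607.
candidate 1: (m,n)=(-1,2) → π∥ = -1+2·λ ≈ 7.47214, π⊥ = -1+2·λ' ≈ -1.47214 ∉ [-1.1, -0.1) ⇒ out
candidate 2: (m,n)=(-2,-6) → π∥ = -2-6·λ ≈ -27.41641, π⊥ = -2-6·λ' ≈ -0.58359 ∈ [-1.1, -0.1) ⇒ IN Λ
candidate 3: (m,n)=(-1,-7) → π∥ = -1-7·λ ≈ -30.65248, π⊥ = -1-7·λ' ≈ 0.65248 ∉ [-1.1, -0.1) ⇒ out
candidate 4: (m,n)=(-3,-10) → π∥ = -3-10·λ ≈ -45.36068, π⊥ = -3-10·λ' ≈ -0.63932 ∈ [-1.1, -0.1) ⇒ IN Λ
candidate 5: (m,n)=(10,-7) → π∥ = 10-7·λ ≈ -19.65248, π⊥ = 10-7·λ' ≈ 11.65248 ∉ [-1.1, -0.1) ⇒ out

2, 4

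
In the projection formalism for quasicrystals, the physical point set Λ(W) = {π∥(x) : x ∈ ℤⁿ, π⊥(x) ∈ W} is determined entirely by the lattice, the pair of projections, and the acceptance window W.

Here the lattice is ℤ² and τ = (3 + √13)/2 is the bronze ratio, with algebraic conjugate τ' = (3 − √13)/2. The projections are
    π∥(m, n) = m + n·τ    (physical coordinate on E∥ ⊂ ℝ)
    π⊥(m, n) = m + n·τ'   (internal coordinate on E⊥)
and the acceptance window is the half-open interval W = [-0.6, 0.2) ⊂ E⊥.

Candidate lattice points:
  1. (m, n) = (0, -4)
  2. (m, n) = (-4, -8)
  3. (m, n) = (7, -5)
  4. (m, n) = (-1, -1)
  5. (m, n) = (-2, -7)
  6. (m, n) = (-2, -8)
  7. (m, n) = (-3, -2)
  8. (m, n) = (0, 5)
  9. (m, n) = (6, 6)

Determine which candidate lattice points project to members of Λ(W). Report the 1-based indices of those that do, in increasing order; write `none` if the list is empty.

5

τ' = (3−√13)/2 ≈ -0.302776.
#1 (0,-4): internal coord 0 + (-4)·τ' = +1.211103; +1.211103 ∉ [-0.6, 0.2) → out
#2 (-4,-8): internal coord -4 + (-8)·τ' = -1.577795; -1.577795 ∉ [-0.6, 0.2) → out
#3 (7,-5): internal coord 7 + (-5)·τ' = +8.513878; +8.513878 ∉ [-0.6, 0.2) → out
#4 (-1,-1): internal coord -1 + (-1)·τ' = -0.697224; -0.697224 ∉ [-0.6, 0.2) → out
#5 (-2,-7): internal coord -2 + (-7)·τ' = +0.119429; +0.119429 ∈ [-0.6, 0.2) → IN Λ
#6 (-2,-8): internal coord -2 + (-8)·τ' = +0.422205; +0.422205 ∉ [-0.6, 0.2) → out
#7 (-3,-2): internal coord -3 + (-2)·τ' = -2.394449; -2.394449 ∉ [-0.6, 0.2) → out
#8 (0,5): internal coord 0 + (5)·τ' = -1.513878; -1.513878 ∉ [-0.6, 0.2) → out
#9 (6,6): internal coord 6 + (6)·τ' = +4.183346; +4.183346 ∉ [-0.6, 0.2) → out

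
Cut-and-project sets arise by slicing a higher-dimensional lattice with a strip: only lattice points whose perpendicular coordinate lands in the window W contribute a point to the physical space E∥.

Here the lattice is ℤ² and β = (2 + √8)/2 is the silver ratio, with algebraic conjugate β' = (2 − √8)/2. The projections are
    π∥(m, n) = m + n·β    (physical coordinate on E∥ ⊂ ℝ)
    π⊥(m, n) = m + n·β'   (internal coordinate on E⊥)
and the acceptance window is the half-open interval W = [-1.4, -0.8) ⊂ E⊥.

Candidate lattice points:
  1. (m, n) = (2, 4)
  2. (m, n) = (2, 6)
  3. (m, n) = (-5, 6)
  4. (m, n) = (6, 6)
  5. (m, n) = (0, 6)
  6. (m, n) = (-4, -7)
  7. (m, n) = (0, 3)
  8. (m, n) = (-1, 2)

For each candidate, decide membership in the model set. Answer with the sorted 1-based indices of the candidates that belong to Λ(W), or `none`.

β' = (2−√8)/2 ≈ -0.41421.
candidate 1: (m,n)=(2,4) → π∥ = 2+4·β ≈ 11.65685, π⊥ = 2+4·β' ≈ 0.34315 ∉ [-1.4, -0.8) ⇒ out
candidate 2: (m,n)=(2,6) → π∥ = 2+6·β ≈ 16.48528, π⊥ = 2+6·β' ≈ -0.48528 ∉ [-1.4, -0.8) ⇒ out
candidate 3: (m,n)=(-5,6) → π∥ = -5+6·β ≈ 9.48528, π⊥ = -5+6·β' ≈ -7.48528 ∉ [-1.4, -0.8) ⇒ out
candidate 4: (m,n)=(6,6) → π∥ = 6+6·β ≈ 20.48528, π⊥ = 6+6·β' ≈ 3.51472 ∉ [-1.4, -0.8) ⇒ out
candidate 5: (m,n)=(0,6) → π∥ = 0+6·β ≈ 14.48528, π⊥ = 0+6·β' ≈ -2.48528 ∉ [-1.4, -0.8) ⇒ out
candidate 6: (m,n)=(-4,-7) → π∥ = -4-7·β ≈ -20.89949, π⊥ = -4-7·β' ≈ -1.10051 ∈ [-1.4, -0.8) ⇒ IN Λ
candidate 7: (m,n)=(0,3) → π∥ = 0+3·β ≈ 7.24264, π⊥ = 0+3·β' ≈ -1.24264 ∈ [-1.4, -0.8) ⇒ IN Λ
candidate 8: (m,n)=(-1,2) → π∥ = -1+2·β ≈ 3.82843, π⊥ = -1+2·β' ≈ -1.82843 ∉ [-1.4, -0.8) ⇒ out

6, 7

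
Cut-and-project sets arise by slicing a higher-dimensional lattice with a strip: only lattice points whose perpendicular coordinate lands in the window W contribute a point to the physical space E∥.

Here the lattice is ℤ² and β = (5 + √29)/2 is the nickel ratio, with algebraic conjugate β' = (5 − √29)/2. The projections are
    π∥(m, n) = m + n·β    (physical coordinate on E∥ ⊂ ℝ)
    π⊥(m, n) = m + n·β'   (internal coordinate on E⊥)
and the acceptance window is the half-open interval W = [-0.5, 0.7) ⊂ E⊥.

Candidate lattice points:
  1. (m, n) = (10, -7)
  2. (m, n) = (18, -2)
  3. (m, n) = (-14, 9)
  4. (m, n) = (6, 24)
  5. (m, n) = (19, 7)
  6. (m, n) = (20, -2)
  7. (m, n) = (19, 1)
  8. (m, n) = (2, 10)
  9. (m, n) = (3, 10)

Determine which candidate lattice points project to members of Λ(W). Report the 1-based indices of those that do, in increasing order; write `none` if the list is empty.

Numerically β ≈ 5.1926 and β' = −1/β ≈ -0.1926.
#1 (10,-7): internal coord 10 + (-7)·β' = +11.3481; +11.3481 ∉ [-0.5, 0.7) → out
#2 (18,-2): internal coord 18 + (-2)·β' = +18.3852; +18.3852 ∉ [-0.5, 0.7) → out
#3 (-14,9): internal coord -14 + (9)·β' = -15.7332; -15.7332 ∉ [-0.5, 0.7) → out
#4 (6,24): internal coord 6 + (24)·β' = +1.3780; +1.3780 ∉ [-0.5, 0.7) → out
#5 (19,7): internal coord 19 + (7)·β' = +17.6519; +17.6519 ∉ [-0.5, 0.7) → out
#6 (20,-2): internal coord 20 + (-2)·β' = +20.3852; +20.3852 ∉ [-0.5, 0.7) → out
#7 (19,1): internal coord 19 + (1)·β' = +18.8074; +18.8074 ∉ [-0.5, 0.7) → out
#8 (2,10): internal coord 2 + (10)·β' = +0.0742; +0.0742 ∈ [-0.5, 0.7) → IN Λ
#9 (3,10): internal coord 3 + (10)·β' = +1.0742; +1.0742 ∉ [-0.5, 0.7) → out

8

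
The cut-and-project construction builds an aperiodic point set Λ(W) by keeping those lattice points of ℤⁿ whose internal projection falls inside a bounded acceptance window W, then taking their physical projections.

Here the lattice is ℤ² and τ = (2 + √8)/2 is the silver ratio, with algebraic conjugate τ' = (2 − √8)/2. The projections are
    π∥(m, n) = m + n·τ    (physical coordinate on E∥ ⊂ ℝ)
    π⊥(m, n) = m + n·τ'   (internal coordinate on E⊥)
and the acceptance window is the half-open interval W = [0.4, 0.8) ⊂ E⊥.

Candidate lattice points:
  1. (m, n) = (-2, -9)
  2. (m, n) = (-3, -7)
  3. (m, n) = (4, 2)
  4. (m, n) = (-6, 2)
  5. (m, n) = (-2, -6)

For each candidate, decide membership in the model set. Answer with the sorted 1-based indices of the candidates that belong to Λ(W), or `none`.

5

Numerically τ ≈ 2.4142 and τ' = −1/τ ≈ -0.4142.
[1] lift (-2,-9): star map gives 1.7279; window check 0.4 ≤ 1.7279 < 0.8 is false → out
[2] lift (-3,-7): star map gives -0.1005; window check 0.4 ≤ -0.1005 < 0.8 is false → out
[3] lift (4,2): star map gives 3.1716; window check 0.4 ≤ 3.1716 < 0.8 is false → out
[4] lift (-6,2): star map gives -6.8284; window check 0.4 ≤ -6.8284 < 0.8 is false → out
[5] lift (-2,-6): star map gives 0.4853; window check 0.4 ≤ 0.4853 < 0.8 is true → IN Λ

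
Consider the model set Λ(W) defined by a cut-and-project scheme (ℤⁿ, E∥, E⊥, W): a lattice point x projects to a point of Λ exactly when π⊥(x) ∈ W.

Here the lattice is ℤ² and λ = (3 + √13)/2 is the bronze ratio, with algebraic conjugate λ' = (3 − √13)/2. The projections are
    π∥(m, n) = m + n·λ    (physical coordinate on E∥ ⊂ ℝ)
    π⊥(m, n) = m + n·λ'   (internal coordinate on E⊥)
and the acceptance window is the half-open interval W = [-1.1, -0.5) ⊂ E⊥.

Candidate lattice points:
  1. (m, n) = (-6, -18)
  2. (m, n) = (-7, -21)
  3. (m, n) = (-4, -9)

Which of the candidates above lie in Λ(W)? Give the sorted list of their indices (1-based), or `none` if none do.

Numerically λ ≈ 3.3028 and λ' = −1/λ ≈ -0.3028.
#1 (-6,-18): internal coord -6 + (-18)·λ' = -0.5500; -0.5500 ∈ [-1.1, -0.5) → IN Λ
#2 (-7,-21): internal coord -7 + (-21)·λ' = -0.6417; -0.6417 ∈ [-1.1, -0.5) → IN Λ
#3 (-4,-9): internal coord -4 + (-9)·λ' = -1.2750; -1.2750 ∉ [-1.1, -0.5) → out

1, 2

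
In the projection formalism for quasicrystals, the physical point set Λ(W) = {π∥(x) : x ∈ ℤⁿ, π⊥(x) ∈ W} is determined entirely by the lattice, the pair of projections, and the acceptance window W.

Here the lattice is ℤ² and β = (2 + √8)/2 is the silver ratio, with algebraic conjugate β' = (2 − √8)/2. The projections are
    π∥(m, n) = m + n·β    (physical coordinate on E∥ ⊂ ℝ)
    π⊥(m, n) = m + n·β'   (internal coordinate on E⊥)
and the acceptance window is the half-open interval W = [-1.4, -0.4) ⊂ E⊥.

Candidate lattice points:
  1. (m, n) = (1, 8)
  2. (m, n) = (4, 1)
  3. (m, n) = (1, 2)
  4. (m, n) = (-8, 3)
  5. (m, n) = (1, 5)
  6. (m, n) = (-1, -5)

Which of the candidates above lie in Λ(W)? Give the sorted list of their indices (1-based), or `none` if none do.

5

Numerically β ≈ 2.414214 and β' = −1/β ≈ -0.414214.
#1 (1,8): internal coord 1 + (8)·β' = -2.313708; -2.313708 ∉ [-1.4, -0.4) → out
#2 (4,1): internal coord 4 + (1)·β' = +3.585786; +3.585786 ∉ [-1.4, -0.4) → out
#3 (1,2): internal coord 1 + (2)·β' = +0.171573; +0.171573 ∉ [-1.4, -0.4) → out
#4 (-8,3): internal coord -8 + (3)·β' = -9.242641; -9.242641 ∉ [-1.4, -0.4) → out
#5 (1,5): internal coord 1 + (5)·β' = -1.071068; -1.071068 ∈ [-1.4, -0.4) → IN Λ
#6 (-1,-5): internal coord -1 + (-5)·β' = +1.071068; +1.071068 ∉ [-1.4, -0.4) → out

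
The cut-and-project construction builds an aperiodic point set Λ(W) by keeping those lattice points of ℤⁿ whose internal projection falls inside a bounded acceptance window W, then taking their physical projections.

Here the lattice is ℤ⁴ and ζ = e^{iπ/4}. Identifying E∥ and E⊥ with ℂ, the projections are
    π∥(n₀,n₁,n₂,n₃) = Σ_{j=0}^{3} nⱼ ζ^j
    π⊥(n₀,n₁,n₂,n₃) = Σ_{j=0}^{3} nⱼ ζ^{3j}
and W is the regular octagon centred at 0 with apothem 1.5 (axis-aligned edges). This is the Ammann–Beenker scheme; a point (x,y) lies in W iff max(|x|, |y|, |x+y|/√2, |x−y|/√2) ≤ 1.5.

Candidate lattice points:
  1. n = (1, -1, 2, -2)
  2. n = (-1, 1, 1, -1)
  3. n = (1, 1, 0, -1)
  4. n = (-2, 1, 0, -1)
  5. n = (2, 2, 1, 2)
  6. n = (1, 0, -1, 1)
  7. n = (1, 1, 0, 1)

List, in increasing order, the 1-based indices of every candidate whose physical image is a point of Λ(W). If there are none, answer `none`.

3

With ζ = e^{iπ/4} the internal vectors are ζ^0,ζ^3,ζ^6,ζ^9.
#1 (1, -1, 2, -2): internal (0.29289, -4.12132); octagon support 4.12132 vs apothem 1.5 → ∉ W
#2 (-1, 1, 1, -1): internal (-2.41421, -1.00000); octagon support 2.41421 vs apothem 1.5 → ∉ W
#3 (1, 1, 0, -1): internal (-0.41421, 0.00000); octagon support 0.41421 vs apothem 1.5 → ∈ W
#4 (-2, 1, 0, -1): internal (-3.41421, 0.00000); octagon support 3.41421 vs apothem 1.5 → ∉ W
#5 (2, 2, 1, 2): internal (2.00000, 1.82843); octagon support 2.70711 vs apothem 1.5 → ∉ W
#6 (1, 0, -1, 1): internal (1.70711, 1.70711); octagon support 2.41421 vs apothem 1.5 → ∉ W
#7 (1, 1, 0, 1): internal (1.00000, 1.41421); octagon support 1.70711 vs apothem 1.5 → ∉ W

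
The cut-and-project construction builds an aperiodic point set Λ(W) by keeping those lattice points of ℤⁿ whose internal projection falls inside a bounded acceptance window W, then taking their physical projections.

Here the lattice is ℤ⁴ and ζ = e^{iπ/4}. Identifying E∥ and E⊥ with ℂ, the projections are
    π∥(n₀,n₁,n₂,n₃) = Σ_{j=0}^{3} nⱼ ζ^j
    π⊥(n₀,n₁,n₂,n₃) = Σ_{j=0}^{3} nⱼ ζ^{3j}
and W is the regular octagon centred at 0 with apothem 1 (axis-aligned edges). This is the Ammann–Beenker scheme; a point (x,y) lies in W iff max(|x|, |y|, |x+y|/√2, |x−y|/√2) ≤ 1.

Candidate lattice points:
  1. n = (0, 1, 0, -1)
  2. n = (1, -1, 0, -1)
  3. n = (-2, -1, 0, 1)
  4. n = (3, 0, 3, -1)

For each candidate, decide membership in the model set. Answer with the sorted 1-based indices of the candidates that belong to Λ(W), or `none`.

With ζ = e^{iπ/4} the internal vectors are ζ^0,ζ^3,ζ^6,ζ^9.
candidate 1: n = (0, 1, 0, -1) → π⊥ ≈ (-1.414214, +0.000000); max(|x|,|y|,|x±y|/√2) = 1.414214 > 1 ⇒ ∉ W
candidate 2: n = (1, -1, 0, -1) → π⊥ ≈ (+1.000000, -1.414214); max(|x|,|y|,|x±y|/√2) = 1.707107 > 1 ⇒ ∉ W
candidate 3: n = (-2, -1, 0, 1) → π⊥ ≈ (-0.585786, +0.000000); max(|x|,|y|,|x±y|/√2) = 0.585786 ≤ 1 ⇒ ∈ W
candidate 4: n = (3, 0, 3, -1) → π⊥ ≈ (+2.292893, -3.707107); max(|x|,|y|,|x±y|/√2) = 4.242641 > 1 ⇒ ∉ W

3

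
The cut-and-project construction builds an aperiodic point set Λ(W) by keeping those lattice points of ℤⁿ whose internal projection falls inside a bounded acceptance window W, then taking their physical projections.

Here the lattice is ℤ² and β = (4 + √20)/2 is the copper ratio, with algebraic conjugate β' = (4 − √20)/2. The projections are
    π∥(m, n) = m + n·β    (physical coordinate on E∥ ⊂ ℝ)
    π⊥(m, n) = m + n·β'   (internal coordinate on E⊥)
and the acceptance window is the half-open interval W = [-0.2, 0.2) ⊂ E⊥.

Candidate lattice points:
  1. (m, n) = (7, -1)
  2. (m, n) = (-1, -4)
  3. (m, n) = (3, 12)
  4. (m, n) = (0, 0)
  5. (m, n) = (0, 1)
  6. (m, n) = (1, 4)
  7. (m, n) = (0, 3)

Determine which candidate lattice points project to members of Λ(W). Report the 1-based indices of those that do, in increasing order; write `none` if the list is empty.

β' = (4−√20)/2 ≈ -0.23607.
[1] lift (7,-1): star map gives 7.23607; window check -0.2 ≤ 7.23607 < 0.2 is false → out
[2] lift (-1,-4): star map gives -0.05573; window check -0.2 ≤ -0.05573 < 0.2 is true → IN Λ
[3] lift (3,12): star map gives 0.16718; window check -0.2 ≤ 0.16718 < 0.2 is true → IN Λ
[4] lift (0,0): star map gives 0.00000; window check -0.2 ≤ 0.00000 < 0.2 is true → IN Λ
[5] lift (0,1): star map gives -0.23607; window check -0.2 ≤ -0.23607 < 0.2 is false → out
[6] lift (1,4): star map gives 0.05573; window check -0.2 ≤ 0.05573 < 0.2 is true → IN Λ
[7] lift (0,3): star map gives -0.70820; window check -0.2 ≤ -0.70820 < 0.2 is false → out

2, 3, 4, 6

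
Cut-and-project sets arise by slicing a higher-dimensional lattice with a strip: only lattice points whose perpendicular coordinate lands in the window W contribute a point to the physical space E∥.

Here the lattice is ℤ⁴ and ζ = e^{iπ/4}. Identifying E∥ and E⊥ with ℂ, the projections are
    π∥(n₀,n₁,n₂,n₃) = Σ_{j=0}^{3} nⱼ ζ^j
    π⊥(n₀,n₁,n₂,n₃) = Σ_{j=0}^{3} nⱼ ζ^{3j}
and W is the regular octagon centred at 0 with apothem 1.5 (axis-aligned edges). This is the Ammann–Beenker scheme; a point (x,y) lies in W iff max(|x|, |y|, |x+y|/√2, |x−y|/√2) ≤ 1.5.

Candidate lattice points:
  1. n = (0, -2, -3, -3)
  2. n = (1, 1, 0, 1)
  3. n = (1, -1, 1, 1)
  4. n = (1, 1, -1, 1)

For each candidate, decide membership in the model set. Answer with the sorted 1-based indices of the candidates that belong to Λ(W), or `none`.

1

Internal map: ζ^{3j} for j=0..3 gives (1,0), (−√2/2,√2/2), (0,−1), (√2/2,√2/2).
#1 (0, -2, -3, -3): internal (-0.707107, -0.535534); octagon support 0.878680 vs apothem 1.5 → ∈ W
#2 (1, 1, 0, 1): internal (1.000000, 1.414214); octagon support 1.707107 vs apothem 1.5 → ∉ W
#3 (1, -1, 1, 1): internal (2.414214, -1.000000); octagon support 2.414214 vs apothem 1.5 → ∉ W
#4 (1, 1, -1, 1): internal (1.000000, 2.414214); octagon support 2.414214 vs apothem 1.5 → ∉ W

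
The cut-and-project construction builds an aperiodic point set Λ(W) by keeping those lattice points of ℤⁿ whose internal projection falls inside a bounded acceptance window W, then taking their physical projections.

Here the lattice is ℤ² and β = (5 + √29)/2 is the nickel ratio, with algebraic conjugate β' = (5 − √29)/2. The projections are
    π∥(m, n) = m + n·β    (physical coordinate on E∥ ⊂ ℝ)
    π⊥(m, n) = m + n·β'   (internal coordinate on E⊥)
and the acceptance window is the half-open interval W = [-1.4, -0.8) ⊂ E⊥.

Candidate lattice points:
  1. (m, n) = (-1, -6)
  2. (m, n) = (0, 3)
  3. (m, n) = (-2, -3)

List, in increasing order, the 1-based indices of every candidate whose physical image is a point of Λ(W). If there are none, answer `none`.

none

Numerically β ≈ 5.192582 and β' = −1/β ≈ -0.192582.
candidate 1: (m,n)=(-1,-6) → π∥ = -1-6·β ≈ -32.155494, π⊥ = -1-6·β' ≈ 0.155494 ∉ [-1.4, -0.8) ⇒ out
candidate 2: (m,n)=(0,3) → π∥ = 0+3·β ≈ 15.577747, π⊥ = 0+3·β' ≈ -0.577747 ∉ [-1.4, -0.8) ⇒ out
candidate 3: (m,n)=(-2,-3) → π∥ = -2-3·β ≈ -17.577747, π⊥ = -2-3·β' ≈ -1.422253 ∉ [-1.4, -0.8) ⇒ out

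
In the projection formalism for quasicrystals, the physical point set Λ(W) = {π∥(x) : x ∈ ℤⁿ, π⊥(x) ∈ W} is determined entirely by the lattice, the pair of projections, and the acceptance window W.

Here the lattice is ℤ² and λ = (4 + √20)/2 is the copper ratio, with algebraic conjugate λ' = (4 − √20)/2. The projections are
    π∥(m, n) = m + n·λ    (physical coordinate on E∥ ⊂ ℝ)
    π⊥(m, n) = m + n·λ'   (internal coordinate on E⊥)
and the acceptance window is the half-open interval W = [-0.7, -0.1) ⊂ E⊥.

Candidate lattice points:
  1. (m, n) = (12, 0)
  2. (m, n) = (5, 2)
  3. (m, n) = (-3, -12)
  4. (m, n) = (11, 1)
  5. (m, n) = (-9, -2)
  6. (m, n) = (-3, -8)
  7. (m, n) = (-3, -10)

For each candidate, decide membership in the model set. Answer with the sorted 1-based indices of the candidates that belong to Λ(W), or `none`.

λ' = (4−√20)/2 ≈ -0.2361.
candidate 1: (m,n)=(12,0) → π∥ = 12+0·λ ≈ 12.0000, π⊥ = 12+0·λ' ≈ 12.0000 ∉ [-0.7, -0.1) ⇒ out
candidate 2: (m,n)=(5,2) → π∥ = 5+2·λ ≈ 13.4721, π⊥ = 5+2·λ' ≈ 4.5279 ∉ [-0.7, -0.1) ⇒ out
candidate 3: (m,n)=(-3,-12) → π∥ = -3-12·λ ≈ -53.8328, π⊥ = -3-12·λ' ≈ -0.1672 ∈ [-0.7, -0.1) ⇒ IN Λ
candidate 4: (m,n)=(11,1) → π∥ = 11+1·λ ≈ 15.2361, π⊥ = 11+1·λ' ≈ 10.7639 ∉ [-0.7, -0.1) ⇒ out
candidate 5: (m,n)=(-9,-2) → π∥ = -9-2·λ ≈ -17.4721, π⊥ = -9-2·λ' ≈ -8.5279 ∉ [-0.7, -0.1) ⇒ out
candidate 6: (m,n)=(-3,-8) → π∥ = -3-8·λ ≈ -36.8885, π⊥ = -3-8·λ' ≈ -1.1115 ∉ [-0.7, -0.1) ⇒ out
candidate 7: (m,n)=(-3,-10) → π∥ = -3-10·λ ≈ -45.3607, π⊥ = -3-10·λ' ≈ -0.6393 ∈ [-0.7, -0.1) ⇒ IN Λ

3, 7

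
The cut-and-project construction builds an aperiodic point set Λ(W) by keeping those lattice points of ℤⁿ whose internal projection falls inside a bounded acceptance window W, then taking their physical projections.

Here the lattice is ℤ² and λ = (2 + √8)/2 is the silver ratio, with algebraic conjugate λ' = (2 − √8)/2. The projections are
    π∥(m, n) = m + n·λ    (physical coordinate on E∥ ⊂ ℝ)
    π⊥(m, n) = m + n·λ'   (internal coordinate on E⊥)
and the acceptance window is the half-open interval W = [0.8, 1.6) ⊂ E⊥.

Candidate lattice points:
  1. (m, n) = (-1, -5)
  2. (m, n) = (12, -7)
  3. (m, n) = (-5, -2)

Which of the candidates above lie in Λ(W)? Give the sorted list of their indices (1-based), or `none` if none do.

1

λ' = (2−√8)/2 ≈ -0.4142.
[1] lift (-1,-5): star map gives 1.0711; window check 0.8 ≤ 1.0711 < 1.6 is true → IN Λ
[2] lift (12,-7): star map gives 14.8995; window check 0.8 ≤ 14.8995 < 1.6 is false → out
[3] lift (-5,-2): star map gives -4.1716; window check 0.8 ≤ -4.1716 < 1.6 is false → out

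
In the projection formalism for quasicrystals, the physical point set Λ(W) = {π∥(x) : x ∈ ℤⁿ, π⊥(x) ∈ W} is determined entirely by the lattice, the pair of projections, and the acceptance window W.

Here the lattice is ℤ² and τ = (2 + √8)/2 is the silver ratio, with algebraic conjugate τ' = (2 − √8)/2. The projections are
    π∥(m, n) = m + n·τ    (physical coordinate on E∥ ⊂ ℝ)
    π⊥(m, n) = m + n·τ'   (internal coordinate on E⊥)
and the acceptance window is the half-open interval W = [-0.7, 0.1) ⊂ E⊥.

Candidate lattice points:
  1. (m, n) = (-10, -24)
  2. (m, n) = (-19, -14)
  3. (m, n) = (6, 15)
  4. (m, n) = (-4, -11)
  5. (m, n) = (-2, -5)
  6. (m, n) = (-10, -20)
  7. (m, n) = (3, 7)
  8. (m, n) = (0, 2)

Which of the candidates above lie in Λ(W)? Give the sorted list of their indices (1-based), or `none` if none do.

1, 3, 5

Compute τ' = (2−√8)/2 = -0.4142, so π⊥(m,n) = m -0.4142·n.
candidate 1: (m,n)=(-10,-24) → π∥ = -10-24·τ ≈ -67.9411, π⊥ = -10-24·τ' ≈ -0.0589 ∈ [-0.7, 0.1) ⇒ IN Λ
candidate 2: (m,n)=(-19,-14) → π∥ = -19-14·τ ≈ -52.7990, π⊥ = -19-14·τ' ≈ -13.2010 ∉ [-0.7, 0.1) ⇒ out
candidate 3: (m,n)=(6,15) → π∥ = 6+15·τ ≈ 42.2132, π⊥ = 6+15·τ' ≈ -0.2132 ∈ [-0.7, 0.1) ⇒ IN Λ
candidate 4: (m,n)=(-4,-11) → π∥ = -4-11·τ ≈ -30.5563, π⊥ = -4-11·τ' ≈ 0.5563 ∉ [-0.7, 0.1) ⇒ out
candidate 5: (m,n)=(-2,-5) → π∥ = -2-5·τ ≈ -14.0711, π⊥ = -2-5·τ' ≈ 0.0711 ∈ [-0.7, 0.1) ⇒ IN Λ
candidate 6: (m,n)=(-10,-20) → π∥ = -10-20·τ ≈ -58.2843, π⊥ = -10-20·τ' ≈ -1.7157 ∉ [-0.7, 0.1) ⇒ out
candidate 7: (m,n)=(3,7) → π∥ = 3+7·τ ≈ 19.8995, π⊥ = 3+7·τ' ≈ 0.1005 ∉ [-0.7, 0.1) ⇒ out
candidate 8: (m,n)=(0,2) → π∥ = 0+2·τ ≈ 4.8284, π⊥ = 0+2·τ' ≈ -0.8284 ∉ [-0.7, 0.1) ⇒ out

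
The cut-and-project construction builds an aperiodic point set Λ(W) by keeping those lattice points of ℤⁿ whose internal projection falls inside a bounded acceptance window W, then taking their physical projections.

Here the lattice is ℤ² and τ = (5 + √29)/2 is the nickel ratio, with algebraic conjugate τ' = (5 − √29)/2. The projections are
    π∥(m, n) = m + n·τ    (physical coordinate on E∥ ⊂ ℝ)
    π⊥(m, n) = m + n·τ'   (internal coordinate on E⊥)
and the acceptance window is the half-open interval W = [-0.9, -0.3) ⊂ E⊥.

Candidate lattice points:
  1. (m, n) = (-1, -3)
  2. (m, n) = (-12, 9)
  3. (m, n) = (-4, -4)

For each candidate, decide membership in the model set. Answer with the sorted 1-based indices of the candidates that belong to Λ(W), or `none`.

1

Compute τ' = (5−√29)/2 = -0.19258, so π⊥(m,n) = m -0.19258·n.
#1 (-1,-3): internal coord -1 + (-3)·τ' = -0.42225; -0.42225 ∈ [-0.9, -0.3) → IN Λ
#2 (-12,9): internal coord -12 + (9)·τ' = -13.73324; -13.73324 ∉ [-0.9, -0.3) → out
#3 (-4,-4): internal coord -4 + (-4)·τ' = -3.22967; -3.22967 ∉ [-0.9, -0.3) → out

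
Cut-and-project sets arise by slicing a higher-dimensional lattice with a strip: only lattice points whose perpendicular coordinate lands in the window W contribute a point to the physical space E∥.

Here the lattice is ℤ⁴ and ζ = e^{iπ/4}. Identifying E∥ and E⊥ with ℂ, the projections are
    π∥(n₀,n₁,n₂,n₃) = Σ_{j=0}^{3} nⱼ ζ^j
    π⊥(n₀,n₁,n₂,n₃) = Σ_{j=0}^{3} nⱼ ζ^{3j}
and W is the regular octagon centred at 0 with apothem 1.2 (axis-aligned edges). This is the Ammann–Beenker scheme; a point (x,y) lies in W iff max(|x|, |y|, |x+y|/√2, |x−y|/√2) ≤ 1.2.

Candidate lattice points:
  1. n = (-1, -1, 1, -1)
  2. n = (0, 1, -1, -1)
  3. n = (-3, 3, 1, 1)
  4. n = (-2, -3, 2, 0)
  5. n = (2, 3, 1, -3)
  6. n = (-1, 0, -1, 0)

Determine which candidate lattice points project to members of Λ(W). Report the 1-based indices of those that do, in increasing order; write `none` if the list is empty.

π⊥(n) = n₀ + n₁ζ³ + n₂ζ⁶ + n₃ζ⁹ where ζ = e^{iπ/4}.
#1 (-1, -1, 1, -1): internal (-1.0000, -2.4142); octagon support 2.4142 vs apothem 1.2 → ∉ W
#2 (0, 1, -1, -1): internal (-1.4142, 1.0000); octagon support 1.7071 vs apothem 1.2 → ∉ W
#3 (-3, 3, 1, 1): internal (-4.4142, 1.8284); octagon support 4.4142 vs apothem 1.2 → ∉ W
#4 (-2, -3, 2, 0): internal (0.1213, -4.1213); octagon support 4.1213 vs apothem 1.2 → ∉ W
#5 (2, 3, 1, -3): internal (-2.2426, -1.0000); octagon support 2.2929 vs apothem 1.2 → ∉ W
#6 (-1, 0, -1, 0): internal (-1.0000, 1.0000); octagon support 1.4142 vs apothem 1.2 → ∉ W

none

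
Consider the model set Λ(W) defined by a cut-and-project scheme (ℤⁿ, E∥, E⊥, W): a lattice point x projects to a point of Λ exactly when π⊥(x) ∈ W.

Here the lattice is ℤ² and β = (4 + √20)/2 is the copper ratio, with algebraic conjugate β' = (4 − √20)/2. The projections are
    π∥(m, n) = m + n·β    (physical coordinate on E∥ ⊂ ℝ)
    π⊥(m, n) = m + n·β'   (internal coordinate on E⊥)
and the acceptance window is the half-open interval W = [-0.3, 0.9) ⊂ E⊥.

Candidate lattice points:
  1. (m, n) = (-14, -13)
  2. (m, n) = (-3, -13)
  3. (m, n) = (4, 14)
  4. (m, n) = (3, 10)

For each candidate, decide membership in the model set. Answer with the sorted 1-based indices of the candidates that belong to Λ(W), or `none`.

2, 3, 4

Compute β' = (4−√20)/2 = -0.2361, so π⊥(m,n) = m -0.2361·n.
[1] lift (-14,-13): star map gives -10.9311; window check -0.3 ≤ -10.9311 < 0.9 is false → out
[2] lift (-3,-13): star map gives 0.0689; window check -0.3 ≤ 0.0689 < 0.9 is true → IN Λ
[3] lift (4,14): star map gives 0.6950; window check -0.3 ≤ 0.6950 < 0.9 is true → IN Λ
[4] lift (3,10): star map gives 0.6393; window check -0.3 ≤ 0.6393 < 0.9 is true → IN Λ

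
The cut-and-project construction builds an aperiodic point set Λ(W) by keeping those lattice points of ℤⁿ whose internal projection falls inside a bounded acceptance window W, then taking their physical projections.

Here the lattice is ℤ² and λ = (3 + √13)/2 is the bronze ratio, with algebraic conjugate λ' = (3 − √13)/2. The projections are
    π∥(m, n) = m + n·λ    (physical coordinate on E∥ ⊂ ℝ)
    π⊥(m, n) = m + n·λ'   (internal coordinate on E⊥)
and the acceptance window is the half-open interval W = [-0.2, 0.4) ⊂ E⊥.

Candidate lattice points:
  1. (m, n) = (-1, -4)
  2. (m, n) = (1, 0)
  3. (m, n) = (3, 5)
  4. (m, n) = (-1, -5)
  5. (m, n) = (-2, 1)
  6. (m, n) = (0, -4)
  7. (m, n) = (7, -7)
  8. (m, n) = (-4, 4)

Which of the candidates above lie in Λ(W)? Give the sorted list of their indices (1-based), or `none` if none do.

1

Numerically λ ≈ 3.302776 and λ' = −1/λ ≈ -0.302776.
candidate 1: (m,n)=(-1,-4) → π∥ = -1-4·λ ≈ -14.211103, π⊥ = -1-4·λ' ≈ 0.211103 ∈ [-0.2, 0.4) ⇒ IN Λ
candidate 2: (m,n)=(1,0) → π∥ = 1+0·λ ≈ 1.000000, π⊥ = 1+0·λ' ≈ 1.000000 ∉ [-0.2, 0.4) ⇒ out
candidate 3: (m,n)=(3,5) → π∥ = 3+5·λ ≈ 19.513878, π⊥ = 3+5·λ' ≈ 1.486122 ∉ [-0.2, 0.4) ⇒ out
candidate 4: (m,n)=(-1,-5) → π∥ = -1-5·λ ≈ -17.513878, π⊥ = -1-5·λ' ≈ 0.513878 ∉ [-0.2, 0.4) ⇒ out
candidate 5: (m,n)=(-2,1) → π∥ = -2+1·λ ≈ 1.302776, π⊥ = -2+1·λ' ≈ -2.302776 ∉ [-0.2, 0.4) ⇒ out
candidate 6: (m,n)=(0,-4) → π∥ = 0-4·λ ≈ -13.211103, π⊥ = 0-4·λ' ≈ 1.211103 ∉ [-0.2, 0.4) ⇒ out
candidate 7: (m,n)=(7,-7) → π∥ = 7-7·λ ≈ -16.119429, π⊥ = 7-7·λ' ≈ 9.119429 ∉ [-0.2, 0.4) ⇒ out
candidate 8: (m,n)=(-4,4) → π∥ = -4+4·λ ≈ 9.211103, π⊥ = -4+4·λ' ≈ -5.211103 ∉ [-0.2, 0.4) ⇒ out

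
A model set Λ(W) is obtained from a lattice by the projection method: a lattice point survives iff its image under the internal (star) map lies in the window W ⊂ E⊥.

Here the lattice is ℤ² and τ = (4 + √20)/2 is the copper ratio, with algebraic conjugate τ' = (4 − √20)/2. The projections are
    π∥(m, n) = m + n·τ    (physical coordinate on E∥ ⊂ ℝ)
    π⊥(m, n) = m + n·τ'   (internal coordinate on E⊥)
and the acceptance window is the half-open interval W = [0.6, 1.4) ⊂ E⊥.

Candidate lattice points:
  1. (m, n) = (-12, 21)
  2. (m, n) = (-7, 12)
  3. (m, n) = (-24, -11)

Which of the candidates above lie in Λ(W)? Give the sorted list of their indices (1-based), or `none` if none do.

none

τ' = (4−√20)/2 ≈ -0.23607.
candidate 1: (m,n)=(-12,21) → π∥ = -12+21·τ ≈ 76.95743, π⊥ = -12+21·τ' ≈ -16.95743 ∉ [0.6, 1.4) ⇒ out
candidate 2: (m,n)=(-7,12) → π∥ = -7+12·τ ≈ 43.83282, π⊥ = -7+12·τ' ≈ -9.83282 ∉ [0.6, 1.4) ⇒ out
candidate 3: (m,n)=(-24,-11) → π∥ = -24-11·τ ≈ -70.59675, π⊥ = -24-11·τ' ≈ -21.40325 ∉ [0.6, 1.4) ⇒ out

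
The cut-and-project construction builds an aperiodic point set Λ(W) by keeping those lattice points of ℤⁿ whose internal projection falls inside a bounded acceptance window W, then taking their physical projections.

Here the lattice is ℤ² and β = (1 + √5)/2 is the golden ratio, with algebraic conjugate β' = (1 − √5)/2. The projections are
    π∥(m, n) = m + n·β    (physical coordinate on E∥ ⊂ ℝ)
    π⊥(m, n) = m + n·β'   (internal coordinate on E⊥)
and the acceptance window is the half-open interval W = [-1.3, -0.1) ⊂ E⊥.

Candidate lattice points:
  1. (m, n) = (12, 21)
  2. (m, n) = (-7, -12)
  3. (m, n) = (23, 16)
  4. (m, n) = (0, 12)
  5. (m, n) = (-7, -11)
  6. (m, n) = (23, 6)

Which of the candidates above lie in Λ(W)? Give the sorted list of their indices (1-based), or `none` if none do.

1, 5

Numerically β ≈ 1.618034 and β' = −1/β ≈ -0.618034.
candidate 1: (m,n)=(12,21) → π∥ = 12+21·β ≈ 45.978714, π⊥ = 12+21·β' ≈ -0.978714 ∈ [-1.3, -0.1) ⇒ IN Λ
candidate 2: (m,n)=(-7,-12) → π∥ = -7-12·β ≈ -26.416408, π⊥ = -7-12·β' ≈ 0.416408 ∉ [-1.3, -0.1) ⇒ out
candidate 3: (m,n)=(23,16) → π∥ = 23+16·β ≈ 48.888544, π⊥ = 23+16·β' ≈ 13.111456 ∉ [-1.3, -0.1) ⇒ out
candidate 4: (m,n)=(0,12) → π∥ = 0+12·β ≈ 19.416408, π⊥ = 0+12·β' ≈ -7.416408 ∉ [-1.3, -0.1) ⇒ out
candidate 5: (m,n)=(-7,-11) → π∥ = -7-11·β ≈ -24.798374, π⊥ = -7-11·β' ≈ -0.201626 ∈ [-1.3, -0.1) ⇒ IN Λ
candidate 6: (m,n)=(23,6) → π∥ = 23+6·β ≈ 32.708204, π⊥ = 23+6·β' ≈ 19.291796 ∉ [-1.3, -0.1) ⇒ out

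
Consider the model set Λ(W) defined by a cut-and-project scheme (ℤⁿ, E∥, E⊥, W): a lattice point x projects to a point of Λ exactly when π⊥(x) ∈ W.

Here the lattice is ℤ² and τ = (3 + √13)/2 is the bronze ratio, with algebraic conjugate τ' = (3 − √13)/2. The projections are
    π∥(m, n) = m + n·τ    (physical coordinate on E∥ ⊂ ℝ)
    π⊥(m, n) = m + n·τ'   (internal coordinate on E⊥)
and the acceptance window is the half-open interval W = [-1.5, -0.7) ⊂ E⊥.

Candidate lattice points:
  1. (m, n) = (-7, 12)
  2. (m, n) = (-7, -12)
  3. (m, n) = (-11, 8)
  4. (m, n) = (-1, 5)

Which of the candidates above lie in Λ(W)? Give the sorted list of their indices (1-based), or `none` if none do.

none

τ' = (3−√13)/2 ≈ -0.3028.
candidate 1: (m,n)=(-7,12) → π∥ = -7+12·τ ≈ 32.6333, π⊥ = -7+12·τ' ≈ -10.6333 ∉ [-1.5, -0.7) ⇒ out
candidate 2: (m,n)=(-7,-12) → π∥ = -7-12·τ ≈ -46.6333, π⊥ = -7-12·τ' ≈ -3.3667 ∉ [-1.5, -0.7) ⇒ out
candidate 3: (m,n)=(-11,8) → π∥ = -11+8·τ ≈ 15.4222, π⊥ = -11+8·τ' ≈ -13.4222 ∉ [-1.5, -0.7) ⇒ out
candidate 4: (m,n)=(-1,5) → π∥ = -1+5·τ ≈ 15.5139, π⊥ = -1+5·τ' ≈ -2.5139 ∉ [-1.5, -0.7) ⇒ out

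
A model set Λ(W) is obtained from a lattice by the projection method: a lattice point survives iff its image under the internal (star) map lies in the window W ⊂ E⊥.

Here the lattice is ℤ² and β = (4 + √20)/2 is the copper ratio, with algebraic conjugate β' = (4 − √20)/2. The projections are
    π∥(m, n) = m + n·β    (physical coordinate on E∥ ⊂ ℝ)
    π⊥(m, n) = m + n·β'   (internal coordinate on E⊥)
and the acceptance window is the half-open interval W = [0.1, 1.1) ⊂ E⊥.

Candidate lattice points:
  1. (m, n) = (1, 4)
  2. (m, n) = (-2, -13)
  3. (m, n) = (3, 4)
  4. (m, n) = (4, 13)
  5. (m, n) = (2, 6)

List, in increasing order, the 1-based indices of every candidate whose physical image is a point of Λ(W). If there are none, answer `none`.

Compute β' = (4−√20)/2 = -0.2361, so π⊥(m,n) = m -0.2361·n.
[1] lift (1,4): star map gives 0.0557; window check 0.1 ≤ 0.0557 < 1.1 is false → out
[2] lift (-2,-13): star map gives 1.0689; window check 0.1 ≤ 1.0689 < 1.1 is true → IN Λ
[3] lift (3,4): star map gives 2.0557; window check 0.1 ≤ 2.0557 < 1.1 is false → out
[4] lift (4,13): star map gives 0.9311; window check 0.1 ≤ 0.9311 < 1.1 is true → IN Λ
[5] lift (2,6): star map gives 0.5836; window check 0.1 ≤ 0.5836 < 1.1 is true → IN Λ

2, 4, 5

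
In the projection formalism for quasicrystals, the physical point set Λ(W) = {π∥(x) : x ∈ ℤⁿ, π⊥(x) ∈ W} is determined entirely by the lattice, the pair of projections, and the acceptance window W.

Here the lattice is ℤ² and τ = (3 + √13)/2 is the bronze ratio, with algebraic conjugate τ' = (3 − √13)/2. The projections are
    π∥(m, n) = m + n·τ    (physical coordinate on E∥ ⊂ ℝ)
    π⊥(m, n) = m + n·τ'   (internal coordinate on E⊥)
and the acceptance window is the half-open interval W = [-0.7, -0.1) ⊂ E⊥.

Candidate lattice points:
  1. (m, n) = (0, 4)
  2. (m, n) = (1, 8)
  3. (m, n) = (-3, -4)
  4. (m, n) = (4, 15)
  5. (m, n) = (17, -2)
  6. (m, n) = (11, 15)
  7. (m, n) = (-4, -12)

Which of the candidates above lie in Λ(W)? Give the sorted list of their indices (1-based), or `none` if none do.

Compute τ' = (3−√13)/2 = -0.3028, so π⊥(m,n) = m -0.3028·n.
candidate 1: (m,n)=(0,4) → π∥ = 0+4·τ ≈ 13.2111, π⊥ = 0+4·τ' ≈ -1.2111 ∉ [-0.7, -0.1) ⇒ out
candidate 2: (m,n)=(1,8) → π∥ = 1+8·τ ≈ 27.4222, π⊥ = 1+8·τ' ≈ -1.4222 ∉ [-0.7, -0.1) ⇒ out
candidate 3: (m,n)=(-3,-4) → π∥ = -3-4·τ ≈ -16.2111, π⊥ = -3-4·τ' ≈ -1.7889 ∉ [-0.7, -0.1) ⇒ out
candidate 4: (m,n)=(4,15) → π∥ = 4+15·τ ≈ 53.5416, π⊥ = 4+15·τ' ≈ -0.5416 ∈ [-0.7, -0.1) ⇒ IN Λ
candidate 5: (m,n)=(17,-2) → π∥ = 17-2·τ ≈ 10.3944, π⊥ = 17-2·τ' ≈ 17.6056 ∉ [-0.7, -0.1) ⇒ out
candidate 6: (m,n)=(11,15) → π∥ = 11+15·τ ≈ 60.5416, π⊥ = 11+15·τ' ≈ 6.4584 ∉ [-0.7, -0.1) ⇒ out
candidate 7: (m,n)=(-4,-12) → π∥ = -4-12·τ ≈ -43.6333, π⊥ = -4-12·τ' ≈ -0.3667 ∈ [-0.7, -0.1) ⇒ IN Λ

4, 7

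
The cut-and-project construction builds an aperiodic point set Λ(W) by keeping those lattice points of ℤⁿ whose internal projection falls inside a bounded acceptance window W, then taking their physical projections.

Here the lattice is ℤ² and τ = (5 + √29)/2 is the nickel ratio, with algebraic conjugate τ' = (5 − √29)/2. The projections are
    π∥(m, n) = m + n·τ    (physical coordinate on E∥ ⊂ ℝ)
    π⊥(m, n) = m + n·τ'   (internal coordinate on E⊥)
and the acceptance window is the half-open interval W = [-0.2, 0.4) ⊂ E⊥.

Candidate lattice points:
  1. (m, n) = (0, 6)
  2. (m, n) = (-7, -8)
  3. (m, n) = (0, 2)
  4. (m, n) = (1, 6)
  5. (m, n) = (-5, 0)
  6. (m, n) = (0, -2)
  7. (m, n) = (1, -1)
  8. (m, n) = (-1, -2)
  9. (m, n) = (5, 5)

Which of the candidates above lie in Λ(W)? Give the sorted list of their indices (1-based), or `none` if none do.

4, 6

Compute τ' = (5−√29)/2 = -0.192582, so π⊥(m,n) = m -0.192582·n.
[1] lift (0,6): star map gives -1.155494; window check -0.2 ≤ -1.155494 < 0.4 is false → out
[2] lift (-7,-8): star map gives -5.459341; window check -0.2 ≤ -5.459341 < 0.4 is false → out
[3] lift (0,2): star map gives -0.385165; window check -0.2 ≤ -0.385165 < 0.4 is false → out
[4] lift (1,6): star map gives -0.155494; window check -0.2 ≤ -0.155494 < 0.4 is true → IN Λ
[5] lift (-5,0): star map gives -5.000000; window check -0.2 ≤ -5.000000 < 0.4 is false → out
[6] lift (0,-2): star map gives 0.385165; window check -0.2 ≤ 0.385165 < 0.4 is true → IN Λ
[7] lift (1,-1): star map gives 1.192582; window check -0.2 ≤ 1.192582 < 0.4 is false → out
[8] lift (-1,-2): star map gives -0.614835; window check -0.2 ≤ -0.614835 < 0.4 is false → out
[9] lift (5,5): star map gives 4.037088; window check -0.2 ≤ 4.037088 < 0.4 is false → out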